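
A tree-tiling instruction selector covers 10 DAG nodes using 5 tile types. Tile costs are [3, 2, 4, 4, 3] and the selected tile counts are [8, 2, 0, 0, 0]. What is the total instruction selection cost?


Total cost = sum(count_i * cost_i)
= 8*3 + 2*2 + 0*4 + 0*4 + 0*3
= 28

28


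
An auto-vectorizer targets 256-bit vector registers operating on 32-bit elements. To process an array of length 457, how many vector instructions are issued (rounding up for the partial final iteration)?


Width = 256 / 32 = 8 elements per vector op
Iterations = ceil(457 / 8) = 58

58


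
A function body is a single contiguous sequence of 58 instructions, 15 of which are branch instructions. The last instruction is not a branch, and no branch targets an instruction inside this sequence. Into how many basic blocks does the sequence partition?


With no in-sequence branch targets, the leaders are the first instruction plus the instruction after each branch.
Number of basic blocks = branches + 1
= 15 + 1 = 16

16


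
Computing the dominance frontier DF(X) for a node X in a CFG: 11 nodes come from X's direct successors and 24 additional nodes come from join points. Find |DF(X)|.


DF(X) = direct successor contributions + join point contributions
= 11 + 24 = 35

35


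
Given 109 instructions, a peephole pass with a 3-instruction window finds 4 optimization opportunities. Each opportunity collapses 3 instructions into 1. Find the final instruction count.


Each match removes 2 instructions.
Total removed = 4 * 2 = 8
Remaining = 109 - 8 = 101

101


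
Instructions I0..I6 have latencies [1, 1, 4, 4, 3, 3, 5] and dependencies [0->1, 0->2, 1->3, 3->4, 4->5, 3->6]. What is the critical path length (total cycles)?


Compute longest path through dependency graph: dist(Ik) = max over predecessors of dist + latency(Ik).
dist(I0) = latency 1 = 1
dist(I1) = dist(I0) + 1 = 1 + 1 = 2
dist(I2) = dist(I0) + 4 = 1 + 4 = 5
dist(I3) = dist(I1) + 4 = 2 + 4 = 6
dist(I4) = dist(I3) + 3 = 6 + 3 = 9
dist(I5) = dist(I4) + 3 = 9 + 3 = 12
dist(I6) = dist(I3) + 5 = 6 + 5 = 11
Critical path = max dist = 12

12


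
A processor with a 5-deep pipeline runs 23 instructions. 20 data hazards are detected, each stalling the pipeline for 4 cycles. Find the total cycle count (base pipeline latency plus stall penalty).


Base cycles = 5 + 23 - 1 = 27
Total stalls = 20 * 4 = 80
Total = 27 + 80 = 107

107


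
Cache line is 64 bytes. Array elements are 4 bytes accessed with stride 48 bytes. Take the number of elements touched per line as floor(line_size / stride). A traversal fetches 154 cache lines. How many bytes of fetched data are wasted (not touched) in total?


Elements per line = floor(64 / 48) = 1
Bytes used per line = 1 * 4 = 4
Wasted per line = 64 - 4 = 60
Total wasted = 60 * 154 = 9240

9240


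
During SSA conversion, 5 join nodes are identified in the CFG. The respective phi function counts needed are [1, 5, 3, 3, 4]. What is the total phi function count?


Total phi functions = sum of phi functions at each join node
= 1 + 5 + 3 + 3 + 4 = 16

16


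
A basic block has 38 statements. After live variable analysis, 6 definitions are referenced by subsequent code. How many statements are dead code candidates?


Dead code = total statements - live definitions
= 38 - 6 = 32

32


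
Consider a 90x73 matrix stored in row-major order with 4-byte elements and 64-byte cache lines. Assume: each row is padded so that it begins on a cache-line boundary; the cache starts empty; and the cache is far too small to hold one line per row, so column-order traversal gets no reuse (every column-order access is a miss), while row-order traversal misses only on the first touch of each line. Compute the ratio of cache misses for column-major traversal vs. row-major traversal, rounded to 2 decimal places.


Each row occupies 73 * 4 = 292 bytes and starts on a line boundary, so it spans ceil(292 / 64) = 5 cache lines.
Row-major traversal misses (one per line touched): 90 * ceil(73 * 4 / 64) = 450
Column-major traversal misses (no reuse, every access misses): 90 * 73 = 6570
Ratio = 6570 / 450 = 14.6

14.6


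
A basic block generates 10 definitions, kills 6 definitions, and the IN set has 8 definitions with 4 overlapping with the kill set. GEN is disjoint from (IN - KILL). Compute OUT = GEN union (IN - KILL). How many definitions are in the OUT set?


IN - KILL: 8 - 4 = 4 surviving definitions
OUT = GEN + surviving = 10 + 4 = 14

14


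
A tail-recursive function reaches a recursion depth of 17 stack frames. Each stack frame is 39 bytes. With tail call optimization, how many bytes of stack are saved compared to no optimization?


Without TCO: 17 * 39 = 663 bytes
With TCO: reuse 1 frame = 39 bytes
Savings = 663 - 39 = 624

624


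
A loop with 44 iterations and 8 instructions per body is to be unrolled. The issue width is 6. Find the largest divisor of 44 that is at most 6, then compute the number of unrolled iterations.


Largest divisor of 44 <= 6 is 4
New iterations = 44 / 4 = 11

11


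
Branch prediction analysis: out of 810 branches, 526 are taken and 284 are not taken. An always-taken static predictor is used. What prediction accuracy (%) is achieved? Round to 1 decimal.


Predictor: always-taken
Correct predictions = 526
Accuracy = 526 / 810 * 100 = 64.9%

64.9


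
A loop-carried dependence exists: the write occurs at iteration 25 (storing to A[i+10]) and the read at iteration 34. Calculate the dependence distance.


Distance = read iteration - write iteration
= 34 - 25 = 9

9


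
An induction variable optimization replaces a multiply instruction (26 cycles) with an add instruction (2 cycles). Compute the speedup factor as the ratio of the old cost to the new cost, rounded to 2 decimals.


Ratio = mult_cost / add_cost = 26 / 2 = 13.0

13.0


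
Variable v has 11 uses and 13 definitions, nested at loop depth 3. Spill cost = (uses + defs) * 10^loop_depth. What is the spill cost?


uses + defs = 11 + 13 = 24
10^3 = 1000
Spill cost = 24 * 1000 = 24000

24000


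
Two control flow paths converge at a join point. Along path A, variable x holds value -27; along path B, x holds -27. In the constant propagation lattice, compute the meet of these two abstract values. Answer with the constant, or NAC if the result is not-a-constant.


Meet operation: if both paths give the same constant, result is that constant; if they differ, result is NAC (not-a-constant).
Path A: -27, Path B: -27 -> equal
Result: constant -> -27

-27


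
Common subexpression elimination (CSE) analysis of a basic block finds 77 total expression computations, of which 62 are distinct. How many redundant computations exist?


CSE count = total expressions - unique expressions
= 77 - 62 = 15

15


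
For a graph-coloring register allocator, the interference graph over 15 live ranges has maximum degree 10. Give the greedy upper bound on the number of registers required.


Greedy coloring never needs more than (max_degree + 1) colors: when coloring a vertex, at most max_degree neighbors are already colored.
Upper bound = 10 + 1 = 11

11


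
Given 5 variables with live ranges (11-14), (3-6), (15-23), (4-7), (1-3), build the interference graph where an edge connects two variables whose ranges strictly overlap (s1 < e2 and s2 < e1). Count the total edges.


Check all pairs for overlapping intervals.
Two intervals (s1,e1) and (s2,e2) overlap if s1 < e2 and s2 < e1.
v0 (11-14) vs v1..v4: overlaps none -> 0
v1 (3-6) vs v2..v4: overlaps v3 -> 1
v2 (15-23) vs v3..v4: overlaps none -> 0
v3 (4-7) vs v4: overlaps none -> 0
Total overlapping pairs = 0 + 1 + 0 + 0 = 1

1


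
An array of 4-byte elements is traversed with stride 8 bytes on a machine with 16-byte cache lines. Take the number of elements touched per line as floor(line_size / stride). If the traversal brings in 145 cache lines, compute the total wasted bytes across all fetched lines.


Elements per line = floor(16 / 8) = 2
Bytes used per line = 2 * 4 = 8
Wasted per line = 16 - 8 = 8
Total wasted = 8 * 145 = 1160

1160


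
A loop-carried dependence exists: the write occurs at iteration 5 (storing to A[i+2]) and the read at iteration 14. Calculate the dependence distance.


Distance = read iteration - write iteration
= 14 - 5 = 9

9


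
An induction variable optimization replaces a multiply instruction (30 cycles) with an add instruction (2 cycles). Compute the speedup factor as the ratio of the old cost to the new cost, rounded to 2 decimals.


Ratio = mult_cost / add_cost = 30 / 2 = 15.0

15.0


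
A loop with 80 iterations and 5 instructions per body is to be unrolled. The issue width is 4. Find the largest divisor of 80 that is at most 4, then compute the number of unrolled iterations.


Largest divisor of 80 <= 4 is 4
New iterations = 80 / 4 = 20

20


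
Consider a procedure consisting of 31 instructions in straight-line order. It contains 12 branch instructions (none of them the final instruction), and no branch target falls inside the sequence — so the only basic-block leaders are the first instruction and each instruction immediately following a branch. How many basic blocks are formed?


With no in-sequence branch targets, the leaders are the first instruction plus the instruction after each branch.
Number of basic blocks = branches + 1
= 12 + 1 = 13

13


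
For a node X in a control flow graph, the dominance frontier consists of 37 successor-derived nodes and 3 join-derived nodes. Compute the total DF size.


DF(X) = direct successor contributions + join point contributions
= 37 + 3 = 40

40


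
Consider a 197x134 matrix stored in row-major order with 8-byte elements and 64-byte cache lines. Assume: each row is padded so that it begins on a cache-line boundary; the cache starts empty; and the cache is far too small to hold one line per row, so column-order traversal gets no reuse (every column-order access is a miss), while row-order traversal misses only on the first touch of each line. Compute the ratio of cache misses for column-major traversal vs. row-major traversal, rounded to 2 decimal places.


Each row occupies 134 * 8 = 1072 bytes and starts on a line boundary, so it spans ceil(1072 / 64) = 17 cache lines.
Row-major traversal misses (one per line touched): 197 * ceil(134 * 8 / 64) = 3349
Column-major traversal misses (no reuse, every access misses): 197 * 134 = 26398
Ratio = 26398 / 3349 = 7.88

7.88


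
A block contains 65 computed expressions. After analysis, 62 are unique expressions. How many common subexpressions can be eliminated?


CSE count = total expressions - unique expressions
= 65 - 62 = 3

3


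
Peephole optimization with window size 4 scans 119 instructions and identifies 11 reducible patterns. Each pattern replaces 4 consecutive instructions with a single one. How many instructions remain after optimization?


Each match removes 3 instructions.
Total removed = 11 * 3 = 33
Remaining = 119 - 33 = 86

86


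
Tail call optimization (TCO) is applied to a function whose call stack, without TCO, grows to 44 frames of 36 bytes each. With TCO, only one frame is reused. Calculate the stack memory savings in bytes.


Without TCO: 44 * 36 = 1584 bytes
With TCO: reuse 1 frame = 36 bytes
Savings = 1584 - 36 = 1548

1548


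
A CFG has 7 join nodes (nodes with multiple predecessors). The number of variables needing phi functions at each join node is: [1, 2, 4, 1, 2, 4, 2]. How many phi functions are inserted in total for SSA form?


Total phi functions = sum of phi functions at each join node
= 1 + 2 + 4 + 1 + 2 + 4 + 2 = 16

16


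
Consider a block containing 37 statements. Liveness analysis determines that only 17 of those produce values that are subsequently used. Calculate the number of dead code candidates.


Dead code = total statements - live definitions
= 37 - 17 = 20

20


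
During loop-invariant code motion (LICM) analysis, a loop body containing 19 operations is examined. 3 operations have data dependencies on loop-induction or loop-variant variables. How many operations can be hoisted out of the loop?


Invariant candidates = total - loop-dependent
= 19 - 3 = 16

16


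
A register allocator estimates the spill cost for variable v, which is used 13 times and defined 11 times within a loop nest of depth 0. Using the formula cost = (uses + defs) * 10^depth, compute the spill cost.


uses + defs = 13 + 11 = 24
10^0 = 1
Spill cost = 24 * 1 = 24

24


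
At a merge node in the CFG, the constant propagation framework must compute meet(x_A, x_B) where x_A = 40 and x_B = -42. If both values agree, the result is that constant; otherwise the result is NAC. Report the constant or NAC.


Meet operation: if both paths give the same constant, result is that constant; if they differ, result is NAC (not-a-constant).
Path A: 40, Path B: -42 -> differ
Result: not-a-constant -> NAC

NAC


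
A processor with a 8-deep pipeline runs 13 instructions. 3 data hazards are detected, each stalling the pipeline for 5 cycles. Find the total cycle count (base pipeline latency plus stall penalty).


Base cycles = 8 + 13 - 1 = 20
Total stalls = 3 * 5 = 15
Total = 20 + 15 = 35

35


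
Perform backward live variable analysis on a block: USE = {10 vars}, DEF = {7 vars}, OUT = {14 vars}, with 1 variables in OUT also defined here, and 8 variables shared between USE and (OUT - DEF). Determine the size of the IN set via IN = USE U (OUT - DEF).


OUT - DEF: 14 - 1 = 13
|IN| = |USE| + |OUT - DEF| - |USE ∩ (OUT - DEF)| = 10 + 13 - 8 = 15

15


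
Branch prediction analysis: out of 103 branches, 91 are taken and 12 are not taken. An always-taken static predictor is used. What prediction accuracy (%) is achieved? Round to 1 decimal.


Predictor: always-taken
Correct predictions = 91
Accuracy = 91 / 103 * 100 = 88.3%

88.3


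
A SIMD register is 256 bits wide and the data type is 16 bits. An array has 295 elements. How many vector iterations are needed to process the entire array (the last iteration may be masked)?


Width = 256 / 16 = 16 elements per vector op
Iterations = ceil(295 / 16) = 19

19


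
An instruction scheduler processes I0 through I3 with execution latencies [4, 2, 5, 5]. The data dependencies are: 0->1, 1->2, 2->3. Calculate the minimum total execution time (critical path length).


Compute longest path through dependency graph: dist(Ik) = max over predecessors of dist + latency(Ik).
dist(I0) = latency 4 = 4
dist(I1) = dist(I0) + 2 = 4 + 2 = 6
dist(I2) = dist(I1) + 5 = 6 + 5 = 11
dist(I3) = dist(I2) + 5 = 11 + 5 = 16
Critical path = max dist = 16

16


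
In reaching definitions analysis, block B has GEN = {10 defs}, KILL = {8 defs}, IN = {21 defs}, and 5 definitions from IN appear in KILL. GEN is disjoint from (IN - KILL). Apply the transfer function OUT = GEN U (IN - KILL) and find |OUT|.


IN - KILL: 21 - 5 = 16 surviving definitions
OUT = GEN + surviving = 10 + 16 = 26

26


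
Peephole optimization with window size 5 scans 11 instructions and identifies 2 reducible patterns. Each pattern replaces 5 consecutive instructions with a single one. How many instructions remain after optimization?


Each match removes 4 instructions.
Total removed = 2 * 4 = 8
Remaining = 11 - 8 = 3

3


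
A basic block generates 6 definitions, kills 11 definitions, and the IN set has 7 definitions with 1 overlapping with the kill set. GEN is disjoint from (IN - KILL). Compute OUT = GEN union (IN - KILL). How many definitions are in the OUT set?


IN - KILL: 7 - 1 = 6 surviving definitions
OUT = GEN + surviving = 6 + 6 = 12

12


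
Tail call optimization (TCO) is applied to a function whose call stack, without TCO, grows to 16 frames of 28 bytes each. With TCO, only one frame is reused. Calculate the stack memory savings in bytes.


Without TCO: 16 * 28 = 448 bytes
With TCO: reuse 1 frame = 28 bytes
Savings = 448 - 28 = 420

420


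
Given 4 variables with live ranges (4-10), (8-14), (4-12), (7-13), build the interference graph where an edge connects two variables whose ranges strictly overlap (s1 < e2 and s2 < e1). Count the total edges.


Check all pairs for overlapping intervals.
Two intervals (s1,e1) and (s2,e2) overlap if s1 < e2 and s2 < e1.
v0 (4-10) vs v1..v3: overlaps v1, v2, v3 -> 3
v1 (8-14) vs v2..v3: overlaps v2, v3 -> 2
v2 (4-12) vs v3: overlaps v3 -> 1
Total overlapping pairs = 3 + 2 + 1 = 6

6


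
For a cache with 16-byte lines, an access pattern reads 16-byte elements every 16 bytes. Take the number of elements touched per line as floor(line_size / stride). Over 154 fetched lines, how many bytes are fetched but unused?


Elements per line = floor(16 / 16) = 1
Bytes used per line = 1 * 16 = 16
Wasted per line = 16 - 16 = 0
Total wasted = 0 * 154 = 0

0


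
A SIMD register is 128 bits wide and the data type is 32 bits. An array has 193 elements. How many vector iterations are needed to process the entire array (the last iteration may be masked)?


Width = 128 / 32 = 4 elements per vector op
Iterations = ceil(193 / 4) = 49

49


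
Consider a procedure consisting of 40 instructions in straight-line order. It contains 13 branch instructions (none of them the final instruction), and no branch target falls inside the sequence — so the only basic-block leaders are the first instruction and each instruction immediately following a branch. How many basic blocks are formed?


With no in-sequence branch targets, the leaders are the first instruction plus the instruction after each branch.
Number of basic blocks = branches + 1
= 13 + 1 = 14

14


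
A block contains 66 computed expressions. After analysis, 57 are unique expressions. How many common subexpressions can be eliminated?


CSE count = total expressions - unique expressions
= 66 - 57 = 9

9


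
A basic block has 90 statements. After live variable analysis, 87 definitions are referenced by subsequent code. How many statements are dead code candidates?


Dead code = total statements - live definitions
= 90 - 87 = 3

3


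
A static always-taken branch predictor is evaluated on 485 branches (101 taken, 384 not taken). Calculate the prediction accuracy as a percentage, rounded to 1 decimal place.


Predictor: always-taken
Correct predictions = 101
Accuracy = 101 / 485 * 100 = 20.8%

20.8


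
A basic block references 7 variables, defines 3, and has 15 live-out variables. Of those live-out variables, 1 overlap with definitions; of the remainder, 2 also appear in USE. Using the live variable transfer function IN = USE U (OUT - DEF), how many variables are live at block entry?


OUT - DEF: 15 - 1 = 14
|IN| = |USE| + |OUT - DEF| - |USE ∩ (OUT - DEF)| = 7 + 14 - 2 = 19

19


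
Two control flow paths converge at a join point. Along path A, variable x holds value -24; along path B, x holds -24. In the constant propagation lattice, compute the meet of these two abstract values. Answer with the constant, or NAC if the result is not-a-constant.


Meet operation: if both paths give the same constant, result is that constant; if they differ, result is NAC (not-a-constant).
Path A: -24, Path B: -24 -> equal
Result: constant -> -24

-24


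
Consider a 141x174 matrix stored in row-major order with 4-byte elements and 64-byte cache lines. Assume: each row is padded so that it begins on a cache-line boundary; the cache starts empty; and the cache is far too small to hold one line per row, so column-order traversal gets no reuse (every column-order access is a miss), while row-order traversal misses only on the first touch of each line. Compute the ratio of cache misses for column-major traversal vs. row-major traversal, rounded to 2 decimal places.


Each row occupies 174 * 4 = 696 bytes and starts on a line boundary, so it spans ceil(696 / 64) = 11 cache lines.
Row-major traversal misses (one per line touched): 141 * ceil(174 * 4 / 64) = 1551
Column-major traversal misses (no reuse, every access misses): 141 * 174 = 24534
Ratio = 24534 / 1551 = 15.82

15.82


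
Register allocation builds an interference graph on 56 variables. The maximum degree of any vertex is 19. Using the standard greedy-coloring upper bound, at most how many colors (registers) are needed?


Greedy coloring never needs more than (max_degree + 1) colors: when coloring a vertex, at most max_degree neighbors are already colored.
Upper bound = 19 + 1 = 20

20


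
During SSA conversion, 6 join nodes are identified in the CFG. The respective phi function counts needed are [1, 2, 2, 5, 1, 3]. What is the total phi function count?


Total phi functions = sum of phi functions at each join node
= 1 + 2 + 2 + 5 + 1 + 3 = 14

14


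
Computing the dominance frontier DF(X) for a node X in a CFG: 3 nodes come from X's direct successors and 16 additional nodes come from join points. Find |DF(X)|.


DF(X) = direct successor contributions + join point contributions
= 3 + 16 = 19

19


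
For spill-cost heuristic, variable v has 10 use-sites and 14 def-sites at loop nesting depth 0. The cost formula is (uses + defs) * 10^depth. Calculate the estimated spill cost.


uses + defs = 10 + 14 = 24
10^0 = 1
Spill cost = 24 * 1 = 24

24


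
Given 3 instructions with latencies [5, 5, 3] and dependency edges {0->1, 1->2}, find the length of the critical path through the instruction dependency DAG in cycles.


Compute longest path through dependency graph: dist(Ik) = max over predecessors of dist + latency(Ik).
dist(I0) = latency 5 = 5
dist(I1) = dist(I0) + 5 = 5 + 5 = 10
dist(I2) = dist(I1) + 3 = 10 + 3 = 13
Critical path = max dist = 13

13


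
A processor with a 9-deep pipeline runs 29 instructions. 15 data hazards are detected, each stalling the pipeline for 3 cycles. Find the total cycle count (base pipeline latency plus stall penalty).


Base cycles = 9 + 29 - 1 = 37
Total stalls = 15 * 3 = 45
Total = 37 + 45 = 82

82


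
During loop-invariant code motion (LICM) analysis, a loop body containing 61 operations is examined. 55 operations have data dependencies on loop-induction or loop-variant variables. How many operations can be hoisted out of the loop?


Invariant candidates = total - loop-dependent
= 61 - 55 = 6

6


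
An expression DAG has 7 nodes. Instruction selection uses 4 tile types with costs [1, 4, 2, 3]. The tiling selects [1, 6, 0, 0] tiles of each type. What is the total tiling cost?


Total cost = sum(count_i * cost_i)
= 1*1 + 6*4 + 0*2 + 0*3
= 25

25


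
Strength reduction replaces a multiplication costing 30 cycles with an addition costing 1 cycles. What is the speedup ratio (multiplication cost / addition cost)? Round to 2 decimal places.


Ratio = mult_cost / add_cost = 30 / 1 = 30.0

30.0


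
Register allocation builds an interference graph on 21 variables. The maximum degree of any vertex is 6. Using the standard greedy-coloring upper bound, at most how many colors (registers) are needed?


Greedy coloring never needs more than (max_degree + 1) colors: when coloring a vertex, at most max_degree neighbors are already colored.
Upper bound = 6 + 1 = 7

7


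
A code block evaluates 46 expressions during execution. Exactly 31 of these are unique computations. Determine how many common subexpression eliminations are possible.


CSE count = total expressions - unique expressions
= 46 - 31 = 15

15


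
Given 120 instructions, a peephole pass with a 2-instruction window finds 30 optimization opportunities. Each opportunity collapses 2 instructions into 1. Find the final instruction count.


Each match removes 1 instructions.
Total removed = 30 * 1 = 30
Remaining = 120 - 30 = 90

90


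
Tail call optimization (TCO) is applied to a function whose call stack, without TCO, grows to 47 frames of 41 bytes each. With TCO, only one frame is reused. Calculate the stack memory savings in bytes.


Without TCO: 47 * 41 = 1927 bytes
With TCO: reuse 1 frame = 41 bytes
Savings = 1927 - 41 = 1886

1886


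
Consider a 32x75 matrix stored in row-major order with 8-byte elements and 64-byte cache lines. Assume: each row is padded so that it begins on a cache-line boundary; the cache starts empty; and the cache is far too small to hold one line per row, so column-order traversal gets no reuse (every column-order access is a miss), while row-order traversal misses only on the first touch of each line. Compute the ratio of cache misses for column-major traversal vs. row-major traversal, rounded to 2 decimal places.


Each row occupies 75 * 8 = 600 bytes and starts on a line boundary, so it spans ceil(600 / 64) = 10 cache lines.
Row-major traversal misses (one per line touched): 32 * ceil(75 * 8 / 64) = 320
Column-major traversal misses (no reuse, every access misses): 32 * 75 = 2400
Ratio = 2400 / 320 = 7.5

7.5


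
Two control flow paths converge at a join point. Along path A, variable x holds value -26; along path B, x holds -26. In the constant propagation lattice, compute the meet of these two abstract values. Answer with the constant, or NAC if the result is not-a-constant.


Meet operation: if both paths give the same constant, result is that constant; if they differ, result is NAC (not-a-constant).
Path A: -26, Path B: -26 -> equal
Result: constant -> -26

-26


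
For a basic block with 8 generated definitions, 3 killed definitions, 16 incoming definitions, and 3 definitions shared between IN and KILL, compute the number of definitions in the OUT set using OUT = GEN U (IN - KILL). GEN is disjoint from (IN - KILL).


IN - KILL: 16 - 3 = 13 surviving definitions
OUT = GEN + surviving = 8 + 13 = 21

21


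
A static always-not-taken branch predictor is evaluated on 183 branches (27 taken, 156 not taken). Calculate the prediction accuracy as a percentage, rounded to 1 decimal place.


Predictor: always-not-taken
Correct predictions = 156
Accuracy = 156 / 183 * 100 = 85.2%

85.2


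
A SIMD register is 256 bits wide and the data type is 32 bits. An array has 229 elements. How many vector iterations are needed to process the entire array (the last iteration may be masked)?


Width = 256 / 32 = 8 elements per vector op
Iterations = ceil(229 / 8) = 29

29


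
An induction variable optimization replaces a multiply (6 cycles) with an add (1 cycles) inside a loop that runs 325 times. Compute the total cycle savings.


Per-iteration saving = 6 - 1 = 5
Total saved = 325 * 5 = 1625

1625


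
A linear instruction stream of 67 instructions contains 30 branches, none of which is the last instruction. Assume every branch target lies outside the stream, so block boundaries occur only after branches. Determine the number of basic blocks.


With no in-sequence branch targets, the leaders are the first instruction plus the instruction after each branch.
Number of basic blocks = branches + 1
= 30 + 1 = 31

31


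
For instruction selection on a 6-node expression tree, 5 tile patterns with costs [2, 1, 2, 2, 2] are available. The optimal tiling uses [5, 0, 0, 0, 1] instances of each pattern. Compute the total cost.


Total cost = sum(count_i * cost_i)
= 5*2 + 0*1 + 0*2 + 0*2 + 1*2
= 12

12


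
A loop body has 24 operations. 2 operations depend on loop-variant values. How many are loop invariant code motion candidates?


Invariant candidates = total - loop-dependent
= 24 - 2 = 22

22


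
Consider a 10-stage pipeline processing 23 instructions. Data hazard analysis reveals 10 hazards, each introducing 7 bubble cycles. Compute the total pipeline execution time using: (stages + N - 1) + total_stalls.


Base cycles = 10 + 23 - 1 = 32
Total stalls = 10 * 7 = 70
Total = 32 + 70 = 102

102


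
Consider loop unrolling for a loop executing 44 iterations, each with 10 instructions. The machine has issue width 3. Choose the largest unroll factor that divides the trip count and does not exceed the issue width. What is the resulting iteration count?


Largest divisor of 44 <= 3 is 2
New iterations = 44 / 2 = 22

22


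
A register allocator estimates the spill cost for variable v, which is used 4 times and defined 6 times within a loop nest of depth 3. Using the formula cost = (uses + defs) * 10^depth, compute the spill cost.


uses + defs = 4 + 6 = 10
10^3 = 1000
Spill cost = 10 * 1000 = 10000

10000


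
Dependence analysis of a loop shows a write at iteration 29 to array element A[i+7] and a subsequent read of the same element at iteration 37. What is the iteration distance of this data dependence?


Distance = read iteration - write iteration
= 37 - 29 = 8

8


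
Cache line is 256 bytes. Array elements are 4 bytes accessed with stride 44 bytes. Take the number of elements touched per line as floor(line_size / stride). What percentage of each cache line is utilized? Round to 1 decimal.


Elements per cache line = floor(256 / 44) = 5
Bytes used = 5 * 4 = 20
Utilization = 20 / 256 * 100 = 7.8%

7.8


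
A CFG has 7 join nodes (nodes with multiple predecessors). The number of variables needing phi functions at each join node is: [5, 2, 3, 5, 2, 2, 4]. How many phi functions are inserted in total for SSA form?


Total phi functions = sum of phi functions at each join node
= 5 + 2 + 3 + 5 + 2 + 2 + 4 = 23

23


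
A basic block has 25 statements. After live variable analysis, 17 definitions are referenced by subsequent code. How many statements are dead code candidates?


Dead code = total statements - live definitions
= 25 - 17 = 8

8


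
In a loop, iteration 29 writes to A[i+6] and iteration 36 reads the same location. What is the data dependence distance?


Distance = read iteration - write iteration
= 36 - 29 = 7

7


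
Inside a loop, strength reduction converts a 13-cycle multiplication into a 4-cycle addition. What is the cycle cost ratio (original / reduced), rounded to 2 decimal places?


Ratio = mult_cost / add_cost = 13 / 4 = 3.25

3.25


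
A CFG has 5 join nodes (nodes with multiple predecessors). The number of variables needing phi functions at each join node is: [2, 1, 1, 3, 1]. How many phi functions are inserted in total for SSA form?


Total phi functions = sum of phi functions at each join node
= 2 + 1 + 1 + 3 + 1 = 8

8


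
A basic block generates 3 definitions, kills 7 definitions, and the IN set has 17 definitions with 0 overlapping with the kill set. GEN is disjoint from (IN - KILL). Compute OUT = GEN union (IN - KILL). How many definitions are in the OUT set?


IN - KILL: 17 - 0 = 17 surviving definitions
OUT = GEN + surviving = 3 + 17 = 20

20


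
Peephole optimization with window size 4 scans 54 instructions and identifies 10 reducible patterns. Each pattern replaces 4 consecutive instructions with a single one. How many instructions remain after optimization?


Each match removes 3 instructions.
Total removed = 10 * 3 = 30
Remaining = 54 - 30 = 24

24


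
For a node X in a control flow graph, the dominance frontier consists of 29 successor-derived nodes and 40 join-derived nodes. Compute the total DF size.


DF(X) = direct successor contributions + join point contributions
= 29 + 40 = 69

69


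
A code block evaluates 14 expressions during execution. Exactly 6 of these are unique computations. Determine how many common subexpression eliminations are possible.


CSE count = total expressions - unique expressions
= 14 - 6 = 8

8


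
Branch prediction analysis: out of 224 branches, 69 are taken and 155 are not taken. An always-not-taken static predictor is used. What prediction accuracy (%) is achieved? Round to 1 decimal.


Predictor: always-not-taken
Correct predictions = 155
Accuracy = 155 / 224 * 100 = 69.2%

69.2


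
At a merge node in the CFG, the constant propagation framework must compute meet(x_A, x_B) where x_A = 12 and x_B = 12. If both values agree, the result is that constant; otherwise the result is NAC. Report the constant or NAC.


Meet operation: if both paths give the same constant, result is that constant; if they differ, result is NAC (not-a-constant).
Path A: 12, Path B: 12 -> equal
Result: constant -> 12

12


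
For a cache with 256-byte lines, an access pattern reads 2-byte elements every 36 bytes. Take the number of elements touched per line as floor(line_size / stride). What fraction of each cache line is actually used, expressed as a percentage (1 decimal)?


Elements per cache line = floor(256 / 36) = 7
Bytes used = 7 * 2 = 14
Utilization = 14 / 256 * 100 = 5.5%

5.5


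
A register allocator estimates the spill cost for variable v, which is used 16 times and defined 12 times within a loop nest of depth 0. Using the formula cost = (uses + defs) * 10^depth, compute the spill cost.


uses + defs = 16 + 12 = 28
10^0 = 1
Spill cost = 28 * 1 = 28

28


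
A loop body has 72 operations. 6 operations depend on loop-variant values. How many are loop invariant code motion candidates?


Invariant candidates = total - loop-dependent
= 72 - 6 = 66

66


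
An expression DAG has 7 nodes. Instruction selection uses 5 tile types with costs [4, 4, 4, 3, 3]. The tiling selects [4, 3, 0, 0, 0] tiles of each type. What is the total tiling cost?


Total cost = sum(count_i * cost_i)
= 4*4 + 3*4 + 0*4 + 0*3 + 0*3
= 28

28


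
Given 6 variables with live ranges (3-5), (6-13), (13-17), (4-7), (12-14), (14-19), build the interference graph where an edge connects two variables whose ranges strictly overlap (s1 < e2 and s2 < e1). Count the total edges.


Check all pairs for overlapping intervals.
Two intervals (s1,e1) and (s2,e2) overlap if s1 < e2 and s2 < e1.
v0 (3-5) vs v1..v5: overlaps v3 -> 1
v1 (6-13) vs v2..v5: overlaps v3, v4 -> 2
v2 (13-17) vs v3..v5: overlaps v4, v5 -> 2
v3 (4-7) vs v4..v5: overlaps none -> 0
v4 (12-14) vs v5: overlaps none -> 0
Total overlapping pairs = 1 + 2 + 2 + 0 + 0 = 5

5


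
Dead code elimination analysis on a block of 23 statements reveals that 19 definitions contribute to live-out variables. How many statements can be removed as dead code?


Dead code = total statements - live definitions
= 23 - 19 = 4

4


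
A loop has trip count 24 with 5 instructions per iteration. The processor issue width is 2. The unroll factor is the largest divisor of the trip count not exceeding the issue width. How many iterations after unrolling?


Largest divisor of 24 <= 2 is 2
New iterations = 24 / 2 = 12

12


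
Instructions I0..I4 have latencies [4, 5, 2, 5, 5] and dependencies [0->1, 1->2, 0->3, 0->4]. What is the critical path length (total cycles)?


Compute longest path through dependency graph: dist(Ik) = max over predecessors of dist + latency(Ik).
dist(I0) = latency 4 = 4
dist(I1) = dist(I0) + 5 = 4 + 5 = 9
dist(I2) = dist(I1) + 2 = 9 + 2 = 11
dist(I3) = dist(I0) + 5 = 4 + 5 = 9
dist(I4) = dist(I0) + 5 = 4 + 5 = 9
Critical path = max dist = 11

11


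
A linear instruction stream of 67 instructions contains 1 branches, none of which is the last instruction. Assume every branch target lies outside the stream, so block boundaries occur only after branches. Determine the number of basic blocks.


With no in-sequence branch targets, the leaders are the first instruction plus the instruction after each branch.
Number of basic blocks = branches + 1
= 1 + 1 = 2

2


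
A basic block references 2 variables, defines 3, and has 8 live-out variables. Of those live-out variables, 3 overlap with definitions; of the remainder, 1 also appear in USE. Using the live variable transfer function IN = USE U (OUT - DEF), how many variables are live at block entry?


OUT - DEF: 8 - 3 = 5
|IN| = |USE| + |OUT - DEF| - |USE ∩ (OUT - DEF)| = 2 + 5 - 1 = 6

6


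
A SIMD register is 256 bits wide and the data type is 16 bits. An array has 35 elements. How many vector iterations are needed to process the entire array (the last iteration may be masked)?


Width = 256 / 16 = 16 elements per vector op
Iterations = ceil(35 / 16) = 3

3


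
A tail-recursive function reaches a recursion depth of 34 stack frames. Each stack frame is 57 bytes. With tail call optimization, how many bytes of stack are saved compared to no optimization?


Without TCO: 34 * 57 = 1938 bytes
With TCO: reuse 1 frame = 57 bytes
Savings = 1938 - 57 = 1881

1881


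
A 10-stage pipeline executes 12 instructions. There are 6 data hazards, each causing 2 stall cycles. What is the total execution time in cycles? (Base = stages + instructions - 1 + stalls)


Base cycles = 10 + 12 - 1 = 21
Total stalls = 6 * 2 = 12
Total = 21 + 12 = 33

33


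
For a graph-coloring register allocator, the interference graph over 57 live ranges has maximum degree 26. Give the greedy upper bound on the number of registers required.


Greedy coloring never needs more than (max_degree + 1) colors: when coloring a vertex, at most max_degree neighbors are already colored.
Upper bound = 26 + 1 = 27

27


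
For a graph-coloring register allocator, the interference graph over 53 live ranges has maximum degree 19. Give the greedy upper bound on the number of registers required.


Greedy coloring never needs more than (max_degree + 1) colors: when coloring a vertex, at most max_degree neighbors are already colored.
Upper bound = 19 + 1 = 20

20


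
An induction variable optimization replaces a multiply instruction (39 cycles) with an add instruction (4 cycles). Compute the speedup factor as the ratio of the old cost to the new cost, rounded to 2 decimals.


Ratio = mult_cost / add_cost = 39 / 4 = 9.75

9.75


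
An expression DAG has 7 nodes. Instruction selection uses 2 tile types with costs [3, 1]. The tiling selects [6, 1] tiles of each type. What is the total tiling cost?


Total cost = sum(count_i * cost_i)
= 6*3 + 1*1
= 19

19


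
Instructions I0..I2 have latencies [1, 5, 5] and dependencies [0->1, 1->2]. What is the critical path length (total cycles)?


Compute longest path through dependency graph: dist(Ik) = max over predecessors of dist + latency(Ik).
dist(I0) = latency 1 = 1
dist(I1) = dist(I0) + 5 = 1 + 5 = 6
dist(I2) = dist(I1) + 5 = 6 + 5 = 11
Critical path = max dist = 11

11


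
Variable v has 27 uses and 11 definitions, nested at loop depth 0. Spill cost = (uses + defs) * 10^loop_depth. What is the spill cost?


uses + defs = 27 + 11 = 38
10^0 = 1
Spill cost = 38 * 1 = 38

38


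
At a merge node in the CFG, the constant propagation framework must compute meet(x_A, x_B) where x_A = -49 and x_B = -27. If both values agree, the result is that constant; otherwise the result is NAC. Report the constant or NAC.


Meet operation: if both paths give the same constant, result is that constant; if they differ, result is NAC (not-a-constant).
Path A: -49, Path B: -27 -> differ
Result: not-a-constant -> NAC

NAC


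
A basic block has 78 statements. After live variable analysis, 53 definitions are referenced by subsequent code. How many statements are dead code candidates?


Dead code = total statements - live definitions
= 78 - 53 = 25

25


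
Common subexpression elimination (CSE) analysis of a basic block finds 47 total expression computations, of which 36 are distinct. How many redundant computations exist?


CSE count = total expressions - unique expressions
= 47 - 36 = 11

11


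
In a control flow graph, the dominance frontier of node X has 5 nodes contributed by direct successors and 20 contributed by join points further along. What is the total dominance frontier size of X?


DF(X) = direct successor contributions + join point contributions
= 5 + 20 = 25

25


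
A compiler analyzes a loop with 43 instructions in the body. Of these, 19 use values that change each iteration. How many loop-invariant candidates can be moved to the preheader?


Invariant candidates = total - loop-dependent
= 43 - 19 = 24

24


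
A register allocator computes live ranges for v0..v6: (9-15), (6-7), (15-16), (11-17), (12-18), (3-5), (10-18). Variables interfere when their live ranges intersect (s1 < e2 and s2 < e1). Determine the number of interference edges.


Check all pairs for overlapping intervals.
Two intervals (s1,e1) and (s2,e2) overlap if s1 < e2 and s2 < e1.
v0 (9-15) vs v1..v6: overlaps v3, v4, v6 -> 3
v1 (6-7) vs v2..v6: overlaps none -> 0
v2 (15-16) vs v3..v6: overlaps v3, v4, v6 -> 3
v3 (11-17) vs v4..v6: overlaps v4, v6 -> 2
v4 (12-18) vs v5..v6: overlaps v6 -> 1
v5 (3-5) vs v6: overlaps none -> 0
Total overlapping pairs = 3 + 0 + 3 + 2 + 1 + 0 = 9

9
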